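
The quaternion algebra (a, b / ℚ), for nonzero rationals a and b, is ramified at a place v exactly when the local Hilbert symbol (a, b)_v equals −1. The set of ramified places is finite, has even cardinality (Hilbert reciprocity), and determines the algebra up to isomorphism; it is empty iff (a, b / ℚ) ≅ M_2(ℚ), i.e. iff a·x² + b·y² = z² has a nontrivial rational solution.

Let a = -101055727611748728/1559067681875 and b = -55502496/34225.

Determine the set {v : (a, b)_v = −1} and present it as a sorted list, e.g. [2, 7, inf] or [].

(a, b) ≡ (-92378, -874) mod (ℚ^×)²; places V = {2, 3, 5, 7, 11, 13, 17, 19, 23, 37, ∞}.
(a,b)_13: α=1, u≡2; β=0, v≡9 (mod 13); (2|13)=-1, (9|13)=+1; sign (−1)^0·-1^0·+1^1 = +1.
(a,b)_23: α=2, u≡6; β=1, v≡8 (mod 23); (6|23)=+1, (8|23)=+1; sign (−1)^0·+1^1·+1^2 = +1.
(a,b)_17: α=1, u≡5; β=0, v≡14 (mod 17); (5|17)=-1, (14|17)=-1; sign (−1)^0·-1^0·-1^1 = -1.
(a,b)_37: α=-4, u≡16; β=-2, v≡23 (mod 37); (16|37)=+1, (23|37)=-1; sign (−1)^0·+1^-2·-1^-4 = +1.
(a,b)_7: α=4, u≡1; β=2, v≡4 (mod 7); (1|7)=+1, (4|7)=+1; sign (−1)^0·+1^2·+1^4 = +1.
(a,b)_∞: sgn(-92378)=−, sgn(-874)=−, so -1.
(a,b)_11: α=-3, u≡10; β=0, v≡7 (mod 11); (10|11)=-1, (7|11)=-1; sign (−1)^0·-1^0·-1^-3 = -1.
(a,b)_19: α=3, u≡13; β=1, v≡11 (mod 19); (13|19)=-1, (11|19)=+1; sign (−1)^1·-1^1·+1^3 = +1.
(a,b)_2: α=3, β=5; u≡3, v≡3 (mod 8); ε(u)ε(v)=1·1, αω(v)=3·1, βω(u)=5·1; sum ≡ 1  ⇒  -1.
(a,b)_3: α=8, u≡1; β=4, v≡2 (mod 3); (1|3)=+1, (2|3)=-1; sign (−1)^0·+1^4·-1^8 = +1.
(a,b)_5: α=-4, u≡2; β=-2, v≡1 (mod 5); (2|5)=-1, (1|5)=+1; sign (−1)^0·-1^-2·+1^-4 = +1.
(-92378, -874 / ℚ) ramifies at {2, 11, 17, ∞}: a division algebra.

[2, 11, 17, inf]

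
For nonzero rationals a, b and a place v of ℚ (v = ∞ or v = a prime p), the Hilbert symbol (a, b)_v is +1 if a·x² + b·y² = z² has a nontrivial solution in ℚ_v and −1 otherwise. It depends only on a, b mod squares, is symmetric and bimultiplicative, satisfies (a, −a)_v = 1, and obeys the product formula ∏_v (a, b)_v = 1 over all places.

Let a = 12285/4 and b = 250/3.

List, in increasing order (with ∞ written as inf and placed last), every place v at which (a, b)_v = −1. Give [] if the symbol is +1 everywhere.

[2, 5]

Mod squares: a ≡ 1365, b ≡ 30. Check v ∈ {∞, 2, 3, 5, 7, 13}.
v=13: a=13^1·(≡12), b=13^0·(≡1) mod 13; (12|13)=+1, (1|13)=+1; (−1)^{1·0·6}·(+1)^0·(+1)^1 = +1.
v=5: a=5^1·(≡3), b=5^3·(≡4) mod 5; (3|5)=-1, (4|5)=+1; (−1)^{1·3·2}·(-1)^3·(+1)^1 = -1.
v=7: a=7^1·(≡3), b=7^0·(≡4) mod 7; (3|7)=-1, (4|7)=+1; (−1)^{1·0·3}·(-1)^0·(+1)^1 = +1.
v=∞: 1365 > 0 and 30 > 0  ⇒  (a,b)_∞ = +1.
v=2: v_2(a)=-2, v_2(b)=1; units ≡ 5, 7 (mod 8); ε·ε+αω+βω = 0·1+-2·0+1·1 ≡ 1  ⇒  (a,b)_2 = -1.
v=3: a=3^3·(≡2), b=3^-1·(≡1) mod 3; (2|3)=-1, (1|3)=+1; (−1)^{3·-1·1}·(-1)^-1·(+1)^3 = +1.
|Ram(1365, 30)| = 2, even; anisotropic at {2, 5}.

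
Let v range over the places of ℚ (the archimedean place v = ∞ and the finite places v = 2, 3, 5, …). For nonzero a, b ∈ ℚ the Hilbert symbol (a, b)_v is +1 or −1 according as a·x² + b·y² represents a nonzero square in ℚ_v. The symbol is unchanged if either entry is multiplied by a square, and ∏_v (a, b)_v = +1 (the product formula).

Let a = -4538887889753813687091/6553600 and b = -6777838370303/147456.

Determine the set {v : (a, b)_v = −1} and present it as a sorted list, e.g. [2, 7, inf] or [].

[7, 13, 41, inf]

Mod squares: a ≡ -11, b ≡ -138047. Check v ∈ {∞, 2, 3, 5, 7, 11, 13, 37, 41}.
v=41: a=41^2·(≡29), b=41^1·(≡37) mod 41; (29|41)=-1, (37|41)=+1; (−1)^{2·1·20}·(-1)^1·(+1)^2 = -1.
v=3: a=3^2·(≡1), b=3^-2·(≡1) mod 3; (1|3)=+1, (1|3)=+1; (−1)^{2·-2·1}·(+1)^-2·(+1)^2 = +1.
v=∞: -11 < 0 and -138047 < 0  ⇒  (a,b)_∞ = -1.
v=13: a=13^4·(≡11), b=13^3·(≡2) mod 13; (11|13)=-1, (2|13)=-1; (−1)^{4·3·6}·(-1)^3·(-1)^4 = -1.
v=5: a=5^-2·(≡1), b=5^0·(≡2) mod 5; (1|5)=+1, (2|5)=-1; (−1)^{-2·0·2}·(+1)^0·(-1)^-2 = +1.
v=2: v_2(a)=-18, v_2(b)=-14; units ≡ 5, 1 (mod 8); ε·ε+αω+βω = 0·0+-18·0+-14·1 ≡ 0  ⇒  (a,b)_2 = +1.
v=7: a=7^8·(≡5), b=7^5·(≡3) mod 7; (5|7)=-1, (3|7)=-1; (−1)^{8·5·3}·(-1)^5·(-1)^8 = -1.
v=11: a=11^3·(≡10), b=11^2·(≡3) mod 11; (10|11)=-1, (3|11)=+1; (−1)^{3·2·5}·(-1)^2·(+1)^3 = +1.
v=37: a=37^2·(≡16), b=37^1·(≡6) mod 37; (16|37)=+1, (6|37)=-1; (−1)^{2·1·18}·(+1)^1·(-1)^2 = +1.
(-11, -138047 / ℚ) ramifies at {7, 13, 41, ∞}: a division algebra.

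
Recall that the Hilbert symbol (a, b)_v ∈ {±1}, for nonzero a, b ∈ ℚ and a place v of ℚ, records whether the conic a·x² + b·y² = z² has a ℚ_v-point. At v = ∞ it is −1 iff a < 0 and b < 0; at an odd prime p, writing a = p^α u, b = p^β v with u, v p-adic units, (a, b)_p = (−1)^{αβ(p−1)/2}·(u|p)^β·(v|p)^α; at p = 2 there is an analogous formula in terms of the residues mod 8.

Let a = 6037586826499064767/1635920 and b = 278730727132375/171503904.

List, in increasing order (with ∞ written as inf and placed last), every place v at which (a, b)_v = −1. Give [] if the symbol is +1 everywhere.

Mod squares: a ≡ 35, b ≡ 1009470. Check v ∈ {∞, 2, 3, 5, 7, 11, 13, 19, 23, 29, 31}.
v=2: v_2(a)=-4, v_2(b)=-5; units ≡ 3, 7 (mod 8); ε·ε+αω+βω = 1·1+-4·0+-5·1 ≡ 0  ⇒  (a,b)_2 = +1.
v=19: a=19^6·(≡1), b=19^3·(≡9) mod 19; (1|19)=+1, (9|19)=+1; (−1)^{6·3·9}·(+1)^3·(+1)^6 = +1.
v=29: a=29^4·(≡13), b=29^2·(≡25) mod 29; (13|29)=+1, (25|29)=+1; (−1)^{4·2·14}·(+1)^2·(+1)^4 = +1.
v=5: a=5^-1·(≡3), b=5^3·(≡1) mod 5; (3|5)=-1, (1|5)=+1; (−1)^{-1·3·2}·(-1)^3·(+1)^-1 = -1.
v=13: a=13^-2·(≡1), b=13^-2·(≡5) mod 13; (1|13)=+1, (5|13)=-1; (−1)^{-2·-2·6}·(+1)^-2·(-1)^-2 = +1.
v=23: a=23^2·(≡9), b=23^1·(≡3) mod 23; (9|23)=+1, (3|23)=+1; (−1)^{2·1·11}·(+1)^1·(+1)^2 = +1.
v=31: a=31^0·(≡10), b=31^-2·(≡3) mod 31; (10|31)=+1, (3|31)=-1; (−1)^{0·-2·15}·(+1)^-2·(-1)^0 = +1.
v=∞: 35 > 0 and 1009470 > 0  ⇒  (a,b)_∞ = +1.
v=11: a=11^-2·(≡7), b=11^-1·(≡8) mod 11; (7|11)=-1, (8|11)=-1; (−1)^{-2·-1·5}·(-1)^-1·(-1)^-2 = -1.
v=7: a=7^3·(≡3), b=7^5·(≡6) mod 7; (3|7)=-1, (6|7)=-1; (−1)^{3·5·3}·(-1)^5·(-1)^3 = -1.
v=3: a=3^0·(≡2), b=3^-1·(≡1) mod 3; (2|3)=-1, (1|3)=+1; (−1)^{0·-1·1}·(-1)^-1·(+1)^0 = -1.
|Ram(35, 1009470)| = 4, even; anisotropic at {3, 5, 7, 11}.

[3, 5, 7, 11]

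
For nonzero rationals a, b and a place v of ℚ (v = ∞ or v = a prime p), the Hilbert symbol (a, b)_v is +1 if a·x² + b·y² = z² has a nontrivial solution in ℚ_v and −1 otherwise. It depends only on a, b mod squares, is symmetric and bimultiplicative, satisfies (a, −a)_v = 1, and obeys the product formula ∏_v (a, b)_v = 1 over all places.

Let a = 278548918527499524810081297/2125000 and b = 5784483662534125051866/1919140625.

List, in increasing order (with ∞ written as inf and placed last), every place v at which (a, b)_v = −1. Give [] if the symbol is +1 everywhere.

Mod squares: a ≡ 52258, b ≡ 73882. Check v ∈ {∞, 2, 3, 5, 11, 17, 29, 41, 53}.
v=17: a=17^-1·(≡10), b=17^-3·(≡5) mod 17; (10|17)=-1, (5|17)=-1; (−1)^{-1·-3·8}·(-1)^-3·(-1)^-1 = +1.
v=41: a=41^4·(≡30), b=41^3·(≡9) mod 41; (30|41)=-1, (9|41)=+1; (−1)^{4·3·20}·(-1)^3·(+1)^4 = -1.
v=29: a=29^3·(≡22), b=29^2·(≡2) mod 29; (22|29)=+1, (2|29)=-1; (−1)^{3·2·14}·(+1)^2·(-1)^3 = -1.
v=∞: 52258 > 0 and 73882 > 0  ⇒  (a,b)_∞ = +1.
v=2: v_2(a)=-3, v_2(b)=1; units ≡ 1, 5 (mod 8); ε·ε+αω+βω = 0·0+-3·1+1·0 ≡ 1  ⇒  (a,b)_2 = -1.
v=53: a=53^1·(≡12), b=53^1·(≡17) mod 53; (12|53)=-1, (17|53)=+1; (−1)^{1·1·26}·(-1)^1·(+1)^1 = -1.
v=3: a=3^16·(≡1), b=3^12·(≡1) mod 3; (1|3)=+1, (1|3)=+1; (−1)^{16·12·1}·(+1)^12·(+1)^16 = +1.
v=5: a=5^-6·(≡2), b=5^-8·(≡2) mod 5; (2|5)=-1, (2|5)=-1; (−1)^{-6·-8·2}·(-1)^-8·(-1)^-6 = +1.
v=11: a=11^6·(≡2), b=11^6·(≡7) mod 11; (2|11)=-1, (7|11)=-1; (−1)^{6·6·5}·(-1)^6·(-1)^6 = +1.
Ram(52258, 73882) = {2, 29, 41, 53}; no ℚ_2-point on the conic.

[2, 29, 41, 53]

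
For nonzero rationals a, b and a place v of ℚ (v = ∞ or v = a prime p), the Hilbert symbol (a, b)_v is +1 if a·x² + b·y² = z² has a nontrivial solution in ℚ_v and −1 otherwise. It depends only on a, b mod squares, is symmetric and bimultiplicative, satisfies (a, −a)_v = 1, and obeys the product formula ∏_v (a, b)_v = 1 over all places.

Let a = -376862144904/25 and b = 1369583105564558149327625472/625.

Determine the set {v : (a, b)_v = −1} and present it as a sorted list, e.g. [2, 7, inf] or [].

[2, 7, 23, 43]

Mod squares: a ≡ -12447554, b ≡ 1333. Check v ∈ {∞, 2, 3, 5, 7, 13, 23, 29, 31, 43}.
v=2: v_2(a)=3, v_2(b)=8; units ≡ 7, 5 (mod 8); ε·ε+αω+βω = 1·0+3·1+8·0 ≡ 1  ⇒  (a,b)_2 = -1.
v=29: a=29^3·(≡2), b=29^4·(≡24) mod 29; (2|29)=-1, (24|29)=+1; (−1)^{3·4·14}·(-1)^4·(+1)^3 = +1.
v=∞: -12447554 < 0 and 1333 > 0  ⇒  (a,b)_∞ = +1.
v=13: a=13^0·(≡11), b=13^2·(≡8) mod 13; (11|13)=-1, (8|13)=-1; (−1)^{0·2·6}·(-1)^2·(-1)^0 = +1.
v=5: a=5^-2·(≡1), b=5^-4·(≡2) mod 5; (1|5)=+1, (2|5)=-1; (−1)^{-2·-4·2}·(+1)^-4·(-1)^-2 = +1.
v=3: a=3^2·(≡1), b=3^6·(≡1) mod 3; (1|3)=+1, (1|3)=+1; (−1)^{2·6·1}·(+1)^6·(+1)^2 = +1.
v=23: a=23^1·(≡14), b=23^2·(≡19) mod 23; (14|23)=-1, (19|23)=-1; (−1)^{1·2·11}·(-1)^2·(-1)^1 = -1.
v=7: a=7^1·(≡4), b=7^2·(≡6) mod 7; (4|7)=+1, (6|7)=-1; (−1)^{1·2·3}·(+1)^2·(-1)^1 = -1.
v=31: a=31^1·(≡1), b=31^3·(≡24) mod 31; (1|31)=+1, (24|31)=-1; (−1)^{1·3·15}·(+1)^3·(-1)^1 = +1.
v=43: a=43^1·(≡10), b=43^3·(≡25) mod 43; (10|43)=+1, (25|43)=+1; (−1)^{1·3·21}·(+1)^3·(+1)^1 = -1.
(-12447554, 1333 / ℚ) ramifies at {2, 7, 23, 43}: a division algebra.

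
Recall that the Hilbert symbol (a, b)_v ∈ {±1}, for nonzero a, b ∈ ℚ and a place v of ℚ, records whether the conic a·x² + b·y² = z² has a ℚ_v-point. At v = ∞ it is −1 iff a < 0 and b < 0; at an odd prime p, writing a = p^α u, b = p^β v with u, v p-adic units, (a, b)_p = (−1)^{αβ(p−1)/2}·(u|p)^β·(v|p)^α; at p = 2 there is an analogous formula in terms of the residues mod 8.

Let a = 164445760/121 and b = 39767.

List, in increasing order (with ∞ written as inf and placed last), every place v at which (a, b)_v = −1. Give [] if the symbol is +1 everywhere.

[5, 7, 13, 19, 23, 37]

Mod squares: a ≡ 2569465, b ≡ 39767. Check v ∈ {∞, 2, 5, 7, 11, 13, 17, 19, 23, 37, 43}.
v=23: a=23^0·(≡14), b=23^1·(≡4) mod 23; (14|23)=-1, (4|23)=+1; (−1)^{0·1·11}·(-1)^1·(+1)^0 = -1.
v=19: a=19^1·(≡12), b=19^1·(≡3) mod 19; (12|19)=-1, (3|19)=-1; (−1)^{1·1·9}·(-1)^1·(-1)^1 = -1.
v=7: a=7^0·(≡5), b=7^1·(≡4) mod 7; (5|7)=-1, (4|7)=+1; (−1)^{0·1·3}·(-1)^1·(+1)^0 = -1.
v=5: a=5^1·(≡2), b=5^0·(≡2) mod 5; (2|5)=-1, (2|5)=-1; (−1)^{1·0·2}·(-1)^0·(-1)^1 = -1.
v=37: a=37^1·(≡4), b=37^0·(≡29) mod 37; (4|37)=+1, (29|37)=-1; (−1)^{1·0·18}·(+1)^0·(-1)^1 = -1.
v=2: v_2(a)=6, v_2(b)=0; units ≡ 1, 7 (mod 8); ε·ε+αω+βω = 0·1+6·0+0·0 ≡ 0  ⇒  (a,b)_2 = +1.
v=43: a=43^1·(≡34), b=43^0·(≡35) mod 43; (34|43)=-1, (35|43)=+1; (−1)^{1·0·21}·(-1)^0·(+1)^1 = +1.
v=11: a=11^-2·(≡6), b=11^0·(≡2) mod 11; (6|11)=-1, (2|11)=-1; (−1)^{-2·0·5}·(-1)^0·(-1)^-2 = +1.
v=∞: 2569465 > 0 and 39767 > 0  ⇒  (a,b)_∞ = +1.
v=17: a=17^1·(≡4), b=17^0·(≡4) mod 17; (4|17)=+1, (4|17)=+1; (−1)^{1·0·8}·(+1)^0·(+1)^1 = +1.
v=13: a=13^0·(≡6), b=13^1·(≡4) mod 13; (6|13)=-1, (4|13)=+1; (−1)^{0·1·6}·(-1)^1·(+1)^0 = -1.
|Ram(2569465, 39767)| = 6, even; anisotropic at {5, 7, 13, 19, 23, 37}.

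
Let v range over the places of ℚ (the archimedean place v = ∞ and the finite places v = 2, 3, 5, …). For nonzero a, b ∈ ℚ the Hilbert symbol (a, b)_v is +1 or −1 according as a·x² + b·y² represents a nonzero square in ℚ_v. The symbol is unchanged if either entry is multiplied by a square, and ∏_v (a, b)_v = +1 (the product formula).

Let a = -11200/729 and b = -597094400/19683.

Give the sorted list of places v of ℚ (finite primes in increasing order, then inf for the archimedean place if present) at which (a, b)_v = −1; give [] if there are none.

[3, 7, 17, inf]

Mod squares: a ≡ -7, b ≡ -357. Check v ∈ {∞, 2, 3, 5, 7, 17}.
v=7: a=7^1·(≡3), b=7^3·(≡5) mod 7; (3|7)=-1, (5|7)=-1; (−1)^{1·3·3}·(-1)^3·(-1)^1 = -1.
v=5: a=5^2·(≡3), b=5^2·(≡3) mod 5; (3|5)=-1, (3|5)=-1; (−1)^{2·2·2}·(-1)^2·(-1)^2 = +1.
v=3: a=3^-6·(≡2), b=3^-9·(≡1) mod 3; (2|3)=-1, (1|3)=+1; (−1)^{-6·-9·1}·(-1)^-9·(+1)^-6 = -1.
v=17: a=17^0·(≡7), b=17^1·(≡9) mod 17; (7|17)=-1, (9|17)=+1; (−1)^{0·1·8}·(-1)^1·(+1)^0 = -1.
v=2: v_2(a)=6, v_2(b)=12; units ≡ 1, 3 (mod 8); ε·ε+αω+βω = 0·1+6·1+12·0 ≡ 0  ⇒  (a,b)_2 = +1.
v=∞: -7 < 0 and -357 < 0  ⇒  (a,b)_∞ = -1.
Ram(-7, -357) = {3, 7, 17, ∞}; no ℚ_3-point on the conic.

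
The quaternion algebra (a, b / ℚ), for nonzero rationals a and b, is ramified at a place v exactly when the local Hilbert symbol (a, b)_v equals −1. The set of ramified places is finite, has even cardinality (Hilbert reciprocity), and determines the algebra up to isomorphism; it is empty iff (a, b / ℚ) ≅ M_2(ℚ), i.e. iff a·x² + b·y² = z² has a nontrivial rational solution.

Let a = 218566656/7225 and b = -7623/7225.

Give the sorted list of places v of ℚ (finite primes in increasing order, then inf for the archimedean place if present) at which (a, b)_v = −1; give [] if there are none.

[]

Mod squares: a ≡ 1, b ≡ -7. Check v ∈ {∞, 2, 3, 5, 7, 11, 17}.
v=∞: 1 > 0 and -7 < 0  ⇒  (a,b)_∞ = +1.
v=7: a=7^2·(≡4), b=7^1·(≡3) mod 7; (4|7)=+1, (3|7)=-1; (−1)^{2·1·3}·(+1)^1·(-1)^2 = +1.
v=3: a=3^2·(≡1), b=3^2·(≡2) mod 3; (1|3)=+1, (2|3)=-1; (−1)^{2·2·1}·(+1)^2·(-1)^2 = +1.
v=5: a=5^-2·(≡4), b=5^-2·(≡3) mod 5; (4|5)=+1, (3|5)=-1; (−1)^{-2·-2·2}·(+1)^-2·(-1)^-2 = +1.
v=2: v_2(a)=12, v_2(b)=0; units ≡ 1, 1 (mod 8); ε·ε+αω+βω = 0·0+12·0+0·0 ≡ 0  ⇒  (a,b)_2 = +1.
v=17: a=17^-2·(≡13), b=17^-2·(≡14) mod 17; (13|17)=+1, (14|17)=-1; (−1)^{-2·-2·8}·(+1)^-2·(-1)^-2 = +1.
v=11: a=11^2·(≡9), b=11^2·(≡4) mod 11; (9|11)=+1, (4|11)=+1; (−1)^{2·2·5}·(+1)^2·(+1)^2 = +1.
Ram(a, b) = ∅: the form 1·x² + -7·y² − z² is isotropic over every ℚ_v, so by Hasse–Minkowski it is isotropic over ℚ.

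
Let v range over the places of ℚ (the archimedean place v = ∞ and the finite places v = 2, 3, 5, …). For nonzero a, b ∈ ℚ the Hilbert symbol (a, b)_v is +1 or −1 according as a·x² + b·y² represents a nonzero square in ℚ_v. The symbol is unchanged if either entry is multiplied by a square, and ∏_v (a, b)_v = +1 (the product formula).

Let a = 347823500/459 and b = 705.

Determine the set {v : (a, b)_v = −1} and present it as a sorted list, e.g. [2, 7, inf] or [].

(a, b) ≡ (491385, 705) mod (ℚ^×)²; places V = {2, 3, 5, 17, 19, 41, 47, ∞}.
(a,b)_41: α=1, u≡34; β=0, v≡8 (mod 41); (34|41)=-1, (8|41)=+1; sign (−1)^0·-1^0·+1^1 = +1.
(a,b)_2: α=2, β=0; u≡1, v≡1 (mod 8); ε(u)ε(v)=0·0, αω(v)=2·0, βω(u)=0·0; sum ≡ 0  ⇒  +1.
(a,b)_3: α=-3, u≡1; β=1, v≡1 (mod 3); (1|3)=+1, (1|3)=+1; sign (−1)^1·+1^1·+1^-3 = -1.
(a,b)_19: α=2, u≡16; β=0, v≡2 (mod 19); (16|19)=+1, (2|19)=-1; sign (−1)^0·+1^0·-1^2 = +1.
(a,b)_∞: sgn(491385)=+, sgn(705)=+, so +1.
(a,b)_5: α=3, u≡2; β=1, v≡1 (mod 5); (2|5)=-1, (1|5)=+1; sign (−1)^0·-1^1·+1^3 = -1.
(a,b)_47: α=1, u≡28; β=1, v≡15 (mod 47); (28|47)=+1, (15|47)=-1; sign (−1)^1·+1^1·-1^1 = +1.
(a,b)_17: α=-1, u≡10; β=0, v≡8 (mod 17); (10|17)=-1, (8|17)=+1; sign (−1)^0·-1^0·+1^-1 = +1.
Ram(491385, 705) = {3, 5}; no ℚ_3-point on the conic.

[3, 5]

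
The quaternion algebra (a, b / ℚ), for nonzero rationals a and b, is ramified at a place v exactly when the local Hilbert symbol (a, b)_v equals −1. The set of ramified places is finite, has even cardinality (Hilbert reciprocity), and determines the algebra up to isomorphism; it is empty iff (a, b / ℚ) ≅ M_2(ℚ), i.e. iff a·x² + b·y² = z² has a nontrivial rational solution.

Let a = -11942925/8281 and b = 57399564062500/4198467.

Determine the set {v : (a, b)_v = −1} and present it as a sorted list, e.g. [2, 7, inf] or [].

(a, b) ≡ (-1653, 3) mod (ℚ^×)²; places V = {2, 3, 5, 7, 11, 13, 17, 19, 29, ∞}.
(a,b)_19: α=1, u≡12; β=2, v≡10 (mod 19); (12|19)=-1, (10|19)=-1; sign (−1)^0·-1^2·-1^1 = -1.
(a,b)_7: α=-2, u≡6; β=-2, v≡3 (mod 7); (6|7)=-1, (3|7)=-1; sign (−1)^0·-1^-2·-1^-2 = +1.
(a,b)_11: α=0, u≡8; β=2, v≡3 (mod 11); (8|11)=-1, (3|11)=+1; sign (−1)^0·-1^2·+1^0 = +1.
(a,b)_2: α=0, β=2; u≡3, v≡3 (mod 8); ε(u)ε(v)=1·1, αω(v)=0·1, βω(u)=2·1; sum ≡ 1  ⇒  -1.
(a,b)_5: α=2, u≡3; β=8, v≡2 (mod 5); (3|5)=-1, (2|5)=-1; sign (−1)^0·-1^8·-1^2 = +1.
(a,b)_13: α=-2, u≡11; β=-4, v≡9 (mod 13); (11|13)=-1, (9|13)=+1; sign (−1)^0·-1^-4·+1^-2 = +1.
(a,b)_3: α=1, u≡1; β=-1, v≡1 (mod 3); (1|3)=+1, (1|3)=+1; sign (−1)^1·+1^-1·+1^1 = -1.
(a,b)_29: α=1, u≡22; β=2, v≡3 (mod 29); (22|29)=+1, (3|29)=-1; sign (−1)^0·+1^2·-1^1 = -1.
(a,b)_∞: sgn(-1653)=−, sgn(3)=+, so +1.
(a,b)_17: α=2, u≡1; β=0, v≡3 (mod 17); (1|17)=+1, (3|17)=-1; sign (−1)^0·+1^0·-1^2 = +1.
Ram(-1653, 3) = {2, 3, 19, 29}; no ℚ_2-point on the conic.

[2, 3, 19, 29]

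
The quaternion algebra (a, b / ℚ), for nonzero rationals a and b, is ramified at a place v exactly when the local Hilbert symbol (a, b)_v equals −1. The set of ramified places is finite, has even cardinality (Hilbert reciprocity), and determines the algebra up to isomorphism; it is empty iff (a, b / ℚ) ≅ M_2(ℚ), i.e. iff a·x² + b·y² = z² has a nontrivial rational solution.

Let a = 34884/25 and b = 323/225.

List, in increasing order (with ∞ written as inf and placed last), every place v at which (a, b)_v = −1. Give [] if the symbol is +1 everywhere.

[3, 17]

Mod squares: a ≡ 969, b ≡ 323. Check v ∈ {∞, 2, 3, 5, 17, 19}.
v=3: a=3^3·(≡2), b=3^-2·(≡2) mod 3; (2|3)=-1, (2|3)=-1; (−1)^{3·-2·1}·(-1)^-2·(-1)^3 = -1.
v=∞: 969 > 0 and 323 > 0  ⇒  (a,b)_∞ = +1.
v=5: a=5^-2·(≡4), b=5^-2·(≡2) mod 5; (4|5)=+1, (2|5)=-1; (−1)^{-2·-2·2}·(+1)^-2·(-1)^-2 = +1.
v=17: a=17^1·(≡10), b=17^1·(≡9) mod 17; (10|17)=-1, (9|17)=+1; (−1)^{1·1·8}·(-1)^1·(+1)^1 = -1.
v=19: a=19^1·(≡2), b=19^1·(≡7) mod 19; (2|19)=-1, (7|19)=+1; (−1)^{1·1·9}·(-1)^1·(+1)^1 = +1.
v=2: v_2(a)=2, v_2(b)=0; units ≡ 1, 3 (mod 8); ε·ε+αω+βω = 0·1+2·1+0·0 ≡ 0  ⇒  (a,b)_2 = +1.
|Ram(969, 323)| = 2, even; anisotropic at {3, 17}.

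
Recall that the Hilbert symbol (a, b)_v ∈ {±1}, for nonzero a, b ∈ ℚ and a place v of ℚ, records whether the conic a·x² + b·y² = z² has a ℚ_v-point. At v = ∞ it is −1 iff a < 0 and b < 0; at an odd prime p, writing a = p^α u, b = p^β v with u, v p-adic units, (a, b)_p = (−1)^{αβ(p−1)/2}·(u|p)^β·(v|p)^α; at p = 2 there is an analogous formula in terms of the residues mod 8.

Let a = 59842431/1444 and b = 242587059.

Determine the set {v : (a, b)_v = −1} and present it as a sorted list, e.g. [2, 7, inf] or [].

[2, 11, 17, 29, 31, 37]

Mod squares: a ≡ 6919, b ≡ 242587059. Check v ∈ {∞, 2, 3, 11, 13, 17, 19, 29, 31, 37}.
v=19: a=19^-2·(≡3), b=19^0·(≡18) mod 19; (3|19)=-1, (18|19)=-1; (−1)^{-2·0·9}·(-1)^0·(-1)^-2 = +1.
v=17: a=17^1·(≡13), b=17^1·(≡10) mod 17; (13|17)=+1, (10|17)=-1; (−1)^{1·1·8}·(+1)^1·(-1)^1 = -1.
v=3: a=3^2·(≡1), b=3^1·(≡2) mod 3; (1|3)=+1, (2|3)=-1; (−1)^{2·1·1}·(+1)^1·(-1)^2 = +1.
v=29: a=29^0·(≡14), b=29^1·(≡21) mod 29; (14|29)=-1, (21|29)=-1; (−1)^{0·1·14}·(-1)^1·(-1)^0 = -1.
v=11: a=11^1·(≡2), b=11^1·(≡8) mod 11; (2|11)=-1, (8|11)=-1; (−1)^{1·1·5}·(-1)^1·(-1)^1 = -1.
v=∞: 6919 > 0 and 242587059 > 0  ⇒  (a,b)_∞ = +1.
v=2: v_2(a)=-2, v_2(b)=0; units ≡ 7, 3 (mod 8); ε·ε+αω+βω = 1·1+-2·1+0·0 ≡ 1  ⇒  (a,b)_2 = -1.
v=37: a=37^1·(≡19), b=37^1·(≡7) mod 37; (19|37)=-1, (7|37)=+1; (−1)^{1·1·18}·(-1)^1·(+1)^1 = -1.
v=31: a=31^2·(≡3), b=31^1·(≡28) mod 31; (3|31)=-1, (28|31)=+1; (−1)^{2·1·15}·(-1)^1·(+1)^2 = -1.
v=13: a=13^0·(≡12), b=13^1·(≡5) mod 13; (12|13)=+1, (5|13)=-1; (−1)^{0·1·6}·(+1)^1·(-1)^0 = +1.
|Ram(6919, 242587059)| = 6, even; anisotropic at {2, 11, 17, 29, 31, 37}.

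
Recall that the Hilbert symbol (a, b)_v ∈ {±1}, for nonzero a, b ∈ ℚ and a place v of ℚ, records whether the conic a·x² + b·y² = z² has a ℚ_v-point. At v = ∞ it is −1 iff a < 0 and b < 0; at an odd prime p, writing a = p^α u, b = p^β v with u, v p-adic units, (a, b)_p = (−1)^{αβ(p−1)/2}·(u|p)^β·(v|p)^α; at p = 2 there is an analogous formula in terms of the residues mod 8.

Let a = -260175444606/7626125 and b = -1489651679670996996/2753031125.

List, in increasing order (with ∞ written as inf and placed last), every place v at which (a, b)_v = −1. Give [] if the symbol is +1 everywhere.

[2, 3, 11, inf]

Mod squares: a ≡ -70, b ≡ -2805. Check v ∈ {∞, 2, 3, 5, 7, 11, 13, 17, 19}.
v=3: a=3^12·(≡2), b=3^19·(≡1) mod 3; (2|3)=-1, (1|3)=+1; (−1)^{12·19·1}·(-1)^19·(+1)^12 = -1.
v=5: a=5^-3·(≡1), b=5^-3·(≡1) mod 5; (1|5)=+1, (1|5)=+1; (−1)^{-3·-3·2}·(+1)^-3·(+1)^-3 = +1.
v=7: a=7^1·(≡2), b=7^2·(≡1) mod 7; (2|7)=+1, (1|7)=+1; (−1)^{1·2·3}·(+1)^2·(+1)^1 = +1.
v=2: v_2(a)=1, v_2(b)=2; units ≡ 5, 3 (mod 8); ε·ε+αω+βω = 0·1+1·1+2·1 ≡ 1  ⇒  (a,b)_2 = -1.
v=∞: -70 < 0 and -2805 < 0  ⇒  (a,b)_∞ = -1.
v=13: a=13^-2·(≡7), b=13^-2·(≡4) mod 13; (7|13)=-1, (4|13)=+1; (−1)^{-2·-2·6}·(-1)^-2·(+1)^-2 = +1.
v=19: a=19^-2·(≡6), b=19^-4·(≡9) mod 19; (6|19)=+1, (9|19)=+1; (−1)^{-2·-4·9}·(+1)^-4·(+1)^-2 = +1.
v=11: a=11^2·(≡7), b=11^3·(≡5) mod 11; (7|11)=-1, (5|11)=+1; (−1)^{2·3·5}·(-1)^3·(+1)^2 = -1.
v=17: a=17^2·(≡16), b=17^3·(≡10) mod 17; (16|17)=+1, (10|17)=-1; (−1)^{2·3·8}·(+1)^3·(-1)^2 = +1.
Ram(-70, -2805) = {2, 3, 11, ∞}; no ℚ_2-point on the conic.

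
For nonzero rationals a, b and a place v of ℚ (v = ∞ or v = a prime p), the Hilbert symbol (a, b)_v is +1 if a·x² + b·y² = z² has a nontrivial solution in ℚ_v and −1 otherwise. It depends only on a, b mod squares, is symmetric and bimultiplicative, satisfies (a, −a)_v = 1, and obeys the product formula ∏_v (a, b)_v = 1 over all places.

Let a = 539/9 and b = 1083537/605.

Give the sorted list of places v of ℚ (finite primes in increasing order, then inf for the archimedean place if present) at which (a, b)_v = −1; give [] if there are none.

(a, b) ≡ (11, 1365) mod (ℚ^×)²; places V = {2, 3, 5, 7, 11, 13, ∞}.
(a,b)_7: α=2, u≡2; β=3, v≡3 (mod 7); (2|7)=+1, (3|7)=-1; sign (−1)^0·+1^3·-1^2 = +1.
(a,b)_∞: sgn(11)=+, sgn(1365)=+, so +1.
(a,b)_13: α=0, u≡5; β=1, v≡12 (mod 13); (5|13)=-1, (12|13)=+1; sign (−1)^0·-1^1·+1^0 = -1.
(a,b)_5: α=0, u≡1; β=-1, v≡2 (mod 5); (1|5)=+1, (2|5)=-1; sign (−1)^0·+1^-1·-1^0 = +1.
(a,b)_3: α=-2, u≡2; β=5, v≡2 (mod 3); (2|3)=-1, (2|3)=-1; sign (−1)^0·-1^5·-1^-2 = -1.
(a,b)_2: α=0, β=0; u≡3, v≡5 (mod 8); ε(u)ε(v)=1·0, αω(v)=0·1, βω(u)=0·1; sum ≡ 0  ⇒  +1.
(a,b)_11: α=1, u≡3; β=-2, v≡3 (mod 11); (3|11)=+1, (3|11)=+1; sign (−1)^0·+1^-2·+1^1 = +1.
(11, 1365 / ℚ) ramifies at {3, 13}: a division algebra.

[3, 13]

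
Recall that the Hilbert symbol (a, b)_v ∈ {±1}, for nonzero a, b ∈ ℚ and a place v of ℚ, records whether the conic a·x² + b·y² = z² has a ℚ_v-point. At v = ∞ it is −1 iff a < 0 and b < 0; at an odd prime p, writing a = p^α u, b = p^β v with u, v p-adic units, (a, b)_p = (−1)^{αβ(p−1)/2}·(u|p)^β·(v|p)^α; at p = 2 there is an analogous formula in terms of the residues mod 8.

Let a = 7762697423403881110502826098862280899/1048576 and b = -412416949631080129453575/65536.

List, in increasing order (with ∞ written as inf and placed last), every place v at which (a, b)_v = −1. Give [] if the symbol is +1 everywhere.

[11, 13]

Mod squares: a ≡ 289731, b ≡ -138567. Check v ∈ {∞, 2, 3, 5, 11, 13, 17, 19, 23}.
v=11: a=11^12·(≡6), b=11^7·(≡4) mod 11; (6|11)=-1, (4|11)=+1; (−1)^{12·7·5}·(-1)^7·(+1)^12 = -1.
v=2: v_2(a)=-20, v_2(b)=-16; units ≡ 3, 1 (mod 8); ε·ε+αω+βω = 1·0+-20·0+-16·1 ≡ 0  ⇒  (a,b)_2 = +1.
v=19: a=19^1·(≡16), b=19^1·(≡2) mod 19; (16|19)=+1, (2|19)=-1; (−1)^{1·1·9}·(+1)^1·(-1)^1 = +1.
v=3: a=3^5·(≡1), b=3^3·(≡2) mod 3; (1|3)=+1, (2|3)=-1; (−1)^{5·3·1}·(+1)^3·(-1)^5 = +1.
v=23: a=23^3·(≡9), b=23^2·(≡16) mod 23; (9|23)=+1, (16|23)=+1; (−1)^{3·2·11}·(+1)^2·(+1)^3 = +1.
v=17: a=17^9·(≡1), b=17^5·(≡2) mod 17; (1|17)=+1, (2|17)=+1; (−1)^{9·5·8}·(+1)^5·(+1)^9 = +1.
v=13: a=13^5·(≡6), b=13^3·(≡9) mod 13; (6|13)=-1, (9|13)=+1; (−1)^{5·3·6}·(-1)^3·(+1)^5 = -1.
v=∞: 289731 > 0 and -138567 < 0  ⇒  (a,b)_∞ = +1.
v=5: a=5^0·(≡4), b=5^2·(≡2) mod 5; (4|5)=+1, (2|5)=-1; (−1)^{0·2·2}·(+1)^2·(-1)^0 = +1.
Ram(289731, -138567) = {11, 13}; no ℚ_11-point on the conic.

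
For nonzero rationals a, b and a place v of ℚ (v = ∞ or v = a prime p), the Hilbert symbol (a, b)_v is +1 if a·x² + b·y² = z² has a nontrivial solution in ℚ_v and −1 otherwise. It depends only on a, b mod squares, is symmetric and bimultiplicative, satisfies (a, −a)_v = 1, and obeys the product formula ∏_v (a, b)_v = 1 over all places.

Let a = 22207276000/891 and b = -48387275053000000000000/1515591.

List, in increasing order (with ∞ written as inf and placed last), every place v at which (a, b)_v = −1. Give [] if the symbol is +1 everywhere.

[2, 3, 5, 11]

Mod squares: a ≡ 10010, b ≡ -3003. Check v ∈ {∞, 2, 3, 5, 7, 11, 13, 19}.
v=7: a=7^1·(≡1), b=7^-1·(≡3) mod 7; (1|7)=+1, (3|7)=-1; (−1)^{1·-1·3}·(+1)^-1·(-1)^1 = +1.
v=13: a=13^3·(≡12), b=13^5·(≡9) mod 13; (12|13)=+1, (9|13)=+1; (−1)^{3·5·6}·(+1)^5·(+1)^3 = +1.
v=∞: 10010 > 0 and -3003 < 0  ⇒  (a,b)_∞ = +1.
v=5: a=5^3·(≡3), b=5^12·(≡2) mod 5; (3|5)=-1, (2|5)=-1; (−1)^{3·12·2}·(-1)^12·(-1)^3 = -1.
v=19: a=19^2·(≡17), b=19^4·(≡3) mod 19; (17|19)=+1, (3|19)=-1; (−1)^{2·4·9}·(+1)^4·(-1)^2 = +1.
v=11: a=11^-1·(≡2), b=11^-1·(≡8) mod 11; (2|11)=-1, (8|11)=-1; (−1)^{-1·-1·5}·(-1)^-1·(-1)^-1 = -1.
v=3: a=3^-4·(≡2), b=3^-9·(≡1) mod 3; (2|3)=-1, (1|3)=+1; (−1)^{-4·-9·1}·(-1)^-9·(+1)^-4 = -1.
v=2: v_2(a)=5, v_2(b)=12; units ≡ 5, 5 (mod 8); ε·ε+αω+βω = 0·0+5·1+12·1 ≡ 1  ⇒  (a,b)_2 = -1.
Ram(10010, -3003) = {2, 3, 5, 11}; no ℚ_2-point on the conic.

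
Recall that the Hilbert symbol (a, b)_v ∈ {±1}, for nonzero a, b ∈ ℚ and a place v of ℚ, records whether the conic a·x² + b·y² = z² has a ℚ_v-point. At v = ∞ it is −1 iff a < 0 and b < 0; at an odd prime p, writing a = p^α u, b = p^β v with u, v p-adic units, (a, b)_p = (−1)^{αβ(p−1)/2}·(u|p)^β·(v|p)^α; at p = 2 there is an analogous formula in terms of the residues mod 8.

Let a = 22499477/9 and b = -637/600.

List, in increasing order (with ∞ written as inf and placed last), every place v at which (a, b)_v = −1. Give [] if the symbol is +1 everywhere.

[2, 3, 11, 13]

(a, b) ≡ (2717, -78) mod (ℚ^×)²; places V = {2, 3, 5, 7, 11, 13, 19, ∞}.
(a,b)_3: α=-2, u≡2; β=-1, v≡1 (mod 3); (2|3)=-1, (1|3)=+1; sign (−1)^0·-1^-1·+1^-2 = -1.
(a,b)_11: α=1, u≡5; β=0, v≡2 (mod 11); (5|11)=+1, (2|11)=-1; sign (−1)^0·+1^0·-1^1 = -1.
(a,b)_2: α=0, β=-3; u≡5, v≡1 (mod 8); ε(u)ε(v)=0·0, αω(v)=0·0, βω(u)=-3·1; sum ≡ 1  ⇒  -1.
(a,b)_∞: sgn(2717)=+, sgn(-78)=−, so +1.
(a,b)_13: α=3, u≡4; β=1, v≡8 (mod 13); (4|13)=+1, (8|13)=-1; sign (−1)^0·+1^1·-1^3 = -1.
(a,b)_5: α=0, u≡3; β=-2, v≡2 (mod 5); (3|5)=-1, (2|5)=-1; sign (−1)^0·-1^-2·-1^0 = +1.
(a,b)_19: α=1, u≡3; β=0, v≡6 (mod 19); (3|19)=-1, (6|19)=+1; sign (−1)^0·-1^0·+1^1 = +1.
(a,b)_7: α=2, u≡4; β=2, v≡3 (mod 7); (4|7)=+1, (3|7)=-1; sign (−1)^0·+1^2·-1^2 = +1.
Ram(2717, -78) = {2, 3, 11, 13}; no ℚ_2-point on the conic.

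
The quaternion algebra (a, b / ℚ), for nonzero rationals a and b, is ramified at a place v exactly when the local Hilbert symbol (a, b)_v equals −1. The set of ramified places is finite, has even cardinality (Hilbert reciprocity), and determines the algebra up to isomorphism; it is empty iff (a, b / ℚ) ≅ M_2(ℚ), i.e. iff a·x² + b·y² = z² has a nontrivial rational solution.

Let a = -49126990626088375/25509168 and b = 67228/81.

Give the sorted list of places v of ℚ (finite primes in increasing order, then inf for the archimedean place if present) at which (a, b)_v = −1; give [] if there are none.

[2, 5, 7, 11]

(a, b) ≡ (-35805, 7) mod (ℚ^×)²; places V = {2, 3, 5, 7, 11, 13, 31, ∞}.
(a,b)_7: α=9, u≡2; β=5, v≡1 (mod 7); (2|7)=+1, (1|7)=+1; sign (−1)^1·+1^5·+1^9 = -1.
(a,b)_13: α=4, u≡9; β=0, v≡6 (mod 13); (9|13)=+1, (6|13)=-1; sign (−1)^0·+1^0·-1^4 = +1.
(a,b)_31: α=1, u≡30; β=0, v≡19 (mod 31); (30|31)=-1, (19|31)=+1; sign (−1)^0·-1^0·+1^1 = +1.
(a,b)_5: α=3, u≡1; β=0, v≡3 (mod 5); (1|5)=+1, (3|5)=-1; sign (−1)^0·+1^0·-1^3 = -1.
(a,b)_2: α=-4, β=2; u≡3, v≡7 (mod 8); ε(u)ε(v)=1·1, αω(v)=-4·0, βω(u)=2·1; sum ≡ 1  ⇒  -1.
(a,b)_3: α=-13, u≡2; β=-4, v≡1 (mod 3); (2|3)=-1, (1|3)=+1; sign (−1)^0·-1^-4·+1^-13 = +1.
(a,b)_∞: sgn(-35805)=−, sgn(7)=+, so +1.
(a,b)_11: α=1, u≡4; β=0, v≡10 (mod 11); (4|11)=+1, (10|11)=-1; sign (−1)^0·+1^0·-1^1 = -1.
Ram(-35805, 7) = {2, 5, 7, 11}; no ℚ_2-point on the conic.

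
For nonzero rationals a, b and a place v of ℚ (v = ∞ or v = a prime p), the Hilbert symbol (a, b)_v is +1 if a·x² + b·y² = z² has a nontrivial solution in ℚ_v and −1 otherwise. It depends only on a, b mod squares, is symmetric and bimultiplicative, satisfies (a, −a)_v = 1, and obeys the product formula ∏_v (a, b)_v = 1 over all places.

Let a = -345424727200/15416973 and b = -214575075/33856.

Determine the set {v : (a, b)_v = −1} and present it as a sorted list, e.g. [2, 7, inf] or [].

(a, b) ≡ (-58786, -627) mod (ℚ^×)²; places V = {2, 3, 5, 7, 11, 13, 17, 19, 23, ∞}.
(a,b)_7: α=1, u≡2; β=0, v≡5 (mod 7); (2|7)=+1, (5|7)=-1; sign (−1)^0·+1^0·-1^1 = -1.
(a,b)_∞: sgn(-58786)=−, sgn(-627)=−, so -1.
(a,b)_3: α=-4, u≡2; β=5, v≡1 (mod 3); (2|3)=-1, (1|3)=+1; sign (−1)^0·-1^5·+1^-4 = -1.
(a,b)_17: α=1, u≡11; β=0, v≡9 (mod 17); (11|17)=-1, (9|17)=+1; sign (−1)^0·-1^0·+1^1 = +1.
(a,b)_13: α=-1, u≡5; β=2, v≡12 (mod 13); (5|13)=-1, (12|13)=+1; sign (−1)^0·-1^2·+1^-1 = +1.
(a,b)_11: α=-4, u≡1; β=1, v≡4 (mod 11); (1|11)=+1, (4|11)=+1; sign (−1)^0·+1^1·+1^-4 = +1.
(a,b)_2: α=5, β=-6; u≡7, v≡5 (mod 8); ε(u)ε(v)=1·0, αω(v)=5·1, βω(u)=-6·0; sum ≡ 1  ⇒  -1.
(a,b)_5: α=2, u≡4; β=2, v≡2 (mod 5); (4|5)=+1, (2|5)=-1; sign (−1)^0·+1^2·-1^2 = +1.
(a,b)_23: α=2, u≡2; β=-2, v≡5 (mod 23); (2|23)=+1, (5|23)=-1; sign (−1)^0·+1^-2·-1^2 = +1.
(a,b)_19: α=3, u≡12; β=1, v≡17 (mod 19); (12|19)=-1, (17|19)=+1; sign (−1)^1·-1^1·+1^3 = +1.
|Ram(-58786, -627)| = 4, even; anisotropic at {2, 3, 7, ∞}.

[2, 3, 7, inf]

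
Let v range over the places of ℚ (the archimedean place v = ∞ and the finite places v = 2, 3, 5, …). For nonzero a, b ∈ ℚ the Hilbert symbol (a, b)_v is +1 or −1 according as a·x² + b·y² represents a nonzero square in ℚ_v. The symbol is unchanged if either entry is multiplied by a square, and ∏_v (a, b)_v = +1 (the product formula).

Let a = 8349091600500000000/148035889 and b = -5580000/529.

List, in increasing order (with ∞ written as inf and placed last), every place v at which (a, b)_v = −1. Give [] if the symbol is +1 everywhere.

[2, 5]

(a, b) ≡ (205, -62) mod (ℚ^×)²; places V = {2, 3, 5, 7, 23, 31, 41, ∞}.
(a,b)_41: α=1, u≡32; β=0, v≡16 (mod 41); (32|41)=+1, (16|41)=+1; sign (−1)^0·+1^0·+1^1 = +1.
(a,b)_∞: sgn(205)=+, sgn(-62)=−, so +1.
(a,b)_5: α=9, u≡4; β=4, v≡3 (mod 5); (4|5)=+1, (3|5)=-1; sign (−1)^0·+1^4·-1^9 = -1.
(a,b)_2: α=8, β=5; u≡5, v≡1 (mod 8); ε(u)ε(v)=0·0, αω(v)=8·0, βω(u)=5·1; sum ≡ 1  ⇒  -1.
(a,b)_31: α=4, u≡8; β=1, v≡24 (mod 31); (8|31)=+1, (24|31)=-1; sign (−1)^0·+1^1·-1^4 = +1.
(a,b)_3: α=2, u≡1; β=2, v≡1 (mod 3); (1|3)=+1, (1|3)=+1; sign (−1)^0·+1^2·+1^2 = +1.
(a,b)_23: α=-6, u≡14; β=-2, v≡7 (mod 23); (14|23)=-1, (7|23)=-1; sign (−1)^0·-1^-2·-1^-6 = +1.
(a,b)_7: α=2, u≡4; β=0, v≡2 (mod 7); (4|7)=+1, (2|7)=+1; sign (−1)^0·+1^0·+1^2 = +1.
Ram(205, -62) = {2, 5}; no ℚ_2-point on the conic.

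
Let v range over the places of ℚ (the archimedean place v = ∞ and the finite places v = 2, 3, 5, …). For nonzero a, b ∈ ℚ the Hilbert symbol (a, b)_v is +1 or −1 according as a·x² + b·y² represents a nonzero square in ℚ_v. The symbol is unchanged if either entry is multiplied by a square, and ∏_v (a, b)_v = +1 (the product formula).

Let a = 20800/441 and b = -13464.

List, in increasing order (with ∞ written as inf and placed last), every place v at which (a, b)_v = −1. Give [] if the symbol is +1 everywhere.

[2, 11]

(a, b) ≡ (13, -374) mod (ℚ^×)²; places V = {2, 3, 5, 7, 11, 13, 17, ∞}.
(a,b)_2: α=6, β=3; u≡5, v≡5 (mod 8); ε(u)ε(v)=0·0, αω(v)=6·1, βω(u)=3·1; sum ≡ 1  ⇒  -1.
(a,b)_∞: sgn(13)=+, sgn(-374)=−, so +1.
(a,b)_3: α=-2, u≡1; β=2, v≡1 (mod 3); (1|3)=+1, (1|3)=+1; sign (−1)^0·+1^2·+1^-2 = +1.
(a,b)_11: α=0, u≡10; β=1, v≡8 (mod 11); (10|11)=-1, (8|11)=-1; sign (−1)^0·-1^1·-1^0 = -1.
(a,b)_13: α=1, u≡12; β=0, v≡4 (mod 13); (12|13)=+1, (4|13)=+1; sign (−1)^0·+1^0·+1^1 = +1.
(a,b)_17: α=0, u≡8; β=1, v≡7 (mod 17); (8|17)=+1, (7|17)=-1; sign (−1)^0·+1^1·-1^0 = +1.
(a,b)_7: α=-2, u≡5; β=0, v≡4 (mod 7); (5|7)=-1, (4|7)=+1; sign (−1)^0·-1^0·+1^-2 = +1.
(a,b)_5: α=2, u≡2; β=0, v≡1 (mod 5); (2|5)=-1, (1|5)=+1; sign (−1)^0·-1^0·+1^2 = +1.
|Ram(13, -374)| = 2, even; anisotropic at {2, 11}.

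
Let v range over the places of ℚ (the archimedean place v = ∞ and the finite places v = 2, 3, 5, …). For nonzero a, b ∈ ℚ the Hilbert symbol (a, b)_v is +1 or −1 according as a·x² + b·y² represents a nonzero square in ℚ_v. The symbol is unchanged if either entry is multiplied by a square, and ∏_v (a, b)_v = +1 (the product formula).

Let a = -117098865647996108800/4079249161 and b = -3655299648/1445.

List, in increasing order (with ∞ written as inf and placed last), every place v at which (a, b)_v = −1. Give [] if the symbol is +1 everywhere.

(a, b) ≡ (-22, -285) mod (ℚ^×)²; places V = {2, 3, 5, 7, 11, 13, 17, 19, ∞}.
(a,b)_13: α=-2, u≡12; β=2, v≡9 (mod 13); (12|13)=+1, (9|13)=+1; sign (−1)^0·+1^2·+1^-2 = +1.
(a,b)_11: α=5, u≡9; β=2, v≡9 (mod 11); (9|11)=+1, (9|11)=+1; sign (−1)^0·+1^2·+1^5 = +1.
(a,b)_7: α=4, u≡6; β=2, v≡4 (mod 7); (6|7)=-1, (4|7)=+1; sign (−1)^0·-1^2·+1^4 = +1.
(a,b)_2: α=25, β=6; u≡5, v≡3 (mod 8); ε(u)ε(v)=0·1, αω(v)=25·1, βω(u)=6·1; sum ≡ 1  ⇒  -1.
(a,b)_3: α=0, u≡2; β=1, v≡1 (mod 3); (2|3)=-1, (1|3)=+1; sign (−1)^0·-1^1·+1^0 = -1.
(a,b)_5: α=2, u≡3; β=-1, v≡3 (mod 5); (3|5)=-1, (3|5)=-1; sign (−1)^0·-1^-1·-1^2 = -1.
(a,b)_∞: sgn(-22)=−, sgn(-285)=−, so -1.
(a,b)_19: α=2, u≡9; β=1, v≡4 (mod 19); (9|19)=+1, (4|19)=+1; sign (−1)^0·+1^1·+1^2 = +1.
(a,b)_17: α=-6, u≡10; β=-2, v≡9 (mod 17); (10|17)=-1, (9|17)=+1; sign (−1)^0·-1^-2·+1^-6 = +1.
Ram(-22, -285) = {2, 3, 5, ∞}; no ℚ_2-point on the conic.

[2, 3, 5, inf]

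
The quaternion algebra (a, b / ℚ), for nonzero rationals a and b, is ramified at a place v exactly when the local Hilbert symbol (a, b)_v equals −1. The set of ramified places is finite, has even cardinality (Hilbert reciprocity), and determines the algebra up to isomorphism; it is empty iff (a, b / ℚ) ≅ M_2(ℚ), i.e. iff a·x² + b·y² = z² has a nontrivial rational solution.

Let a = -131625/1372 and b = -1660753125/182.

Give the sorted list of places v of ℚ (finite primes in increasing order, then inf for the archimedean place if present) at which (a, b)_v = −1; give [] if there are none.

[5, 7, 13, inf]

Mod squares: a ≡ -455, b ≡ -910. Check v ∈ {∞, 2, 3, 5, 7, 13}.
v=∞: -455 < 0 and -910 < 0  ⇒  (a,b)_∞ = -1.
v=7: a=7^-3·(≡6), b=7^-1·(≡5) mod 7; (6|7)=-1, (5|7)=-1; (−1)^{-3·-1·3}·(-1)^-1·(-1)^-3 = -1.
v=13: a=13^1·(≡4), b=13^-1·(≡8) mod 13; (4|13)=+1, (8|13)=-1; (−1)^{1·-1·6}·(+1)^-1·(-1)^1 = -1.
v=2: v_2(a)=-2, v_2(b)=-1; units ≡ 1, 1 (mod 8); ε·ε+αω+βω = 0·0+-2·0+-1·0 ≡ 0  ⇒  (a,b)_2 = +1.
v=5: a=5^3·(≡1), b=5^5·(≡2) mod 5; (1|5)=+1, (2|5)=-1; (−1)^{3·5·2}·(+1)^5·(-1)^3 = -1.
v=3: a=3^4·(≡1), b=3^12·(≡2) mod 3; (1|3)=+1, (2|3)=-1; (−1)^{4·12·1}·(+1)^12·(-1)^4 = +1.
(-455, -910 / ℚ) ramifies at {5, 7, 13, ∞}: a division algebra.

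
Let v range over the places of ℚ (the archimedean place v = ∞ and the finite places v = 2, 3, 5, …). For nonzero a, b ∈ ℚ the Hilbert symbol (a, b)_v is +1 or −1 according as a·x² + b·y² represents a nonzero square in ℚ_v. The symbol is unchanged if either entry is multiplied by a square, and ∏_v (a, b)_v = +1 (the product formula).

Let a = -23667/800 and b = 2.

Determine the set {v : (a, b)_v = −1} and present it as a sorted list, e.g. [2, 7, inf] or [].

[2, 3]

Mod squares: a ≡ -966, b ≡ 2. Check v ∈ {∞, 2, 3, 5, 7, 23}.
v=∞: -966 < 0 and 2 > 0  ⇒  (a,b)_∞ = +1.
v=5: a=5^-2·(≡4), b=5^0·(≡2) mod 5; (4|5)=+1, (2|5)=-1; (−1)^{-2·0·2}·(+1)^0·(-1)^-2 = +1.
v=23: a=23^1·(≡8), b=23^0·(≡2) mod 23; (8|23)=+1, (2|23)=+1; (−1)^{1·0·11}·(+1)^0·(+1)^1 = +1.
v=3: a=3^1·(≡2), b=3^0·(≡2) mod 3; (2|3)=-1, (2|3)=-1; (−1)^{1·0·1}·(-1)^0·(-1)^1 = -1.
v=2: v_2(a)=-5, v_2(b)=1; units ≡ 5, 1 (mod 8); ε·ε+αω+βω = 0·0+-5·0+1·1 ≡ 1  ⇒  (a,b)_2 = -1.
v=7: a=7^3·(≡4), b=7^0·(≡2) mod 7; (4|7)=+1, (2|7)=+1; (−1)^{3·0·3}·(+1)^0·(+1)^3 = +1.
(-966, 2 / ℚ) ramifies at {2, 3}: a division algebra.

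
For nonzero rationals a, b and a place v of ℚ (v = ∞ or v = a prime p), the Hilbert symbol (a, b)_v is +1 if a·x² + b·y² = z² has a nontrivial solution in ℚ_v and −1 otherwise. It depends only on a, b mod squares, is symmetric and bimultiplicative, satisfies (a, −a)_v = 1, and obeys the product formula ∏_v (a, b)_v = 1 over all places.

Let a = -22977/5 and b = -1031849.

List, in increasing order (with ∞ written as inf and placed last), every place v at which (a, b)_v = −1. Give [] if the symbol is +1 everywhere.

[2, 7, 23, inf]

(a, b) ≡ (-12765, -1031849) mod (ℚ^×)²; places V = {2, 3, 5, 7, 13, 17, 23, 29, 37, ∞}.
(a,b)_17: α=0, u≡15; β=1, v≡10 (mod 17); (15|17)=+1, (10|17)=-1; sign (−1)^0·+1^1·-1^0 = +1.
(a,b)_7: α=0, u≡5; β=1, v≡6 (mod 7); (5|7)=-1, (6|7)=-1; sign (−1)^0·-1^1·-1^0 = -1.
(a,b)_5: α=-1, u≡3; β=0, v≡1 (mod 5); (3|5)=-1, (1|5)=+1; sign (−1)^0·-1^0·+1^-1 = +1.
(a,b)_37: α=1, u≡9; β=0, v≡7 (mod 37); (9|37)=+1, (7|37)=+1; sign (−1)^0·+1^0·+1^1 = +1.
(a,b)_∞: sgn(-12765)=−, sgn(-1031849)=−, so -1.
(a,b)_23: α=1, u≡21; β=1, v≡10 (mod 23); (21|23)=-1, (10|23)=-1; sign (−1)^1·-1^1·-1^1 = -1.
(a,b)_3: α=3, u≡2; β=0, v≡1 (mod 3); (2|3)=-1, (1|3)=+1; sign (−1)^0·-1^0·+1^3 = +1.
(a,b)_29: α=0, u≡4; β=1, v≡2 (mod 29); (4|29)=+1, (2|29)=-1; sign (−1)^0·+1^1·-1^0 = +1.
(a,b)_13: α=0, u≡4; β=1, v≡5 (mod 13); (4|13)=+1, (5|13)=-1; sign (−1)^0·+1^1·-1^0 = +1.
(a,b)_2: α=0, β=0; u≡3, v≡7 (mod 8); ε(u)ε(v)=1·1, αω(v)=0·0, βω(u)=0·1; sum ≡ 1  ⇒  -1.
|Ram(-12765, -1031849)| = 4, even; anisotropic at {2, 7, 23, ∞}.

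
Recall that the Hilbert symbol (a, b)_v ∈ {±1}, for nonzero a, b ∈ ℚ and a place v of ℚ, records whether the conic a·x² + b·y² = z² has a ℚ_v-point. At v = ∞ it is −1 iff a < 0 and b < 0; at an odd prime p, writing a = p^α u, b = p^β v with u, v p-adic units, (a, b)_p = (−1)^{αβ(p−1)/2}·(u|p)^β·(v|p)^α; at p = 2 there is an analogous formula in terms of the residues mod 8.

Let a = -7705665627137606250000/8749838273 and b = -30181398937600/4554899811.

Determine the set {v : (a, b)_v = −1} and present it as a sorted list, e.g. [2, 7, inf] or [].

Mod squares: a ≡ -507529, b ≡ -11. Check v ∈ {∞, 2, 3, 5, 7, 11, 17, 19, 23, 29, 37, 43}.
v=19: a=19^0·(≡13), b=19^-2·(≡10) mod 19; (13|19)=-1, (10|19)=-1; (−1)^{0·-2·9}·(-1)^-2·(-1)^0 = +1.
v=2: v_2(a)=4, v_2(b)=20; units ≡ 7, 5 (mod 8); ε·ε+αω+βω = 1·0+4·1+20·0 ≡ 0  ⇒  (a,b)_2 = +1.
v=5: a=5^8·(≡1), b=5^2·(≡1) mod 5; (1|5)=+1, (1|5)=+1; (−1)^{8·2·2}·(+1)^2·(+1)^8 = +1.
v=29: a=29^3·(≡14), b=29^2·(≡18) mod 29; (14|29)=-1, (18|29)=-1; (−1)^{3·2·14}·(-1)^2·(-1)^3 = -1.
v=7: a=7^0·(≡3), b=7^-2·(≡3) mod 7; (3|7)=-1, (3|7)=-1; (−1)^{0·-2·3}·(-1)^-2·(-1)^0 = +1.
v=11: a=11^-3·(≡7), b=11^-1·(≡2) mod 11; (7|11)=-1, (2|11)=-1; (−1)^{-3·-1·5}·(-1)^-1·(-1)^-3 = -1.
v=∞: -507529 < 0 and -11 < 0  ⇒  (a,b)_∞ = -1.
v=23: a=23^-2·(≡3), b=23^0·(≡12) mod 23; (3|23)=+1, (12|23)=+1; (−1)^{-2·0·11}·(+1)^0·(+1)^-2 = +1.
v=17: a=17^-2·(≡5), b=17^-2·(≡14) mod 17; (5|17)=-1, (14|17)=-1; (−1)^{-2·-2·8}·(-1)^-2·(-1)^-2 = +1.
v=37: a=37^5·(≡26), b=37^2·(≡10) mod 37; (26|37)=+1, (10|37)=+1; (−1)^{5·2·18}·(+1)^2·(+1)^5 = +1.
v=3: a=3^6·(≡2), b=3^-4·(≡1) mod 3; (2|3)=-1, (1|3)=+1; (−1)^{6·-4·1}·(-1)^-4·(+1)^6 = +1.
v=43: a=43^-1·(≡3), b=43^0·(≡2) mod 43; (3|43)=-1, (2|43)=-1; (−1)^{-1·0·21}·(-1)^0·(-1)^-1 = -1.
(-507529, -11 / ℚ) ramifies at {11, 29, 43, ∞}: a division algebra.

[11, 29, 43, inf]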